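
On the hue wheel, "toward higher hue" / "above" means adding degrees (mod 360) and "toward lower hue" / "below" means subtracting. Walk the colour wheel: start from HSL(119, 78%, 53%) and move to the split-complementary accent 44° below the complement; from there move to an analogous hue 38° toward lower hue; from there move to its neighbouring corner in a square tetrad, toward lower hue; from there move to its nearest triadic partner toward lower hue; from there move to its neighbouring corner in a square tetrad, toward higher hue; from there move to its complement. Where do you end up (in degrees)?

+136° (split-comp 44° ↓): 119 + 136 = 255°
−38° (analog 38° ↓): 255 − 38 = 217°
−90° (square ↓): 217 − 90 = 127°
−120° (triadic ↓): 127 − 120 = 7°
+90° (square ↑): 7 + 90 = 97°
+180° (complement): 97 + 180 = 277°

277°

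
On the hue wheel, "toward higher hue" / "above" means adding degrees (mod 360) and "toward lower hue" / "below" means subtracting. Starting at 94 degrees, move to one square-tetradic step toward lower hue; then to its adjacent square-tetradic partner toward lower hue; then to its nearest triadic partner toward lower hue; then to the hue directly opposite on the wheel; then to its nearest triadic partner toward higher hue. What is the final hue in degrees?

94°

square ↓ −90°: 94 − 90 = 4°
square ↓ −90°: 4 − 90 = -86 → -86 + 360 = 274°
triadic ↓ −120°: 274 − 120 = 154°
complement +180°: 154 + 180 = 334°
triadic ↑ +120°: 334 + 120 = 454 → 454 − 360 = 94°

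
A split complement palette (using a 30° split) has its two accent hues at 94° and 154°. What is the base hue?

The accents sit 30° either side of the complement, so the complement is their short-arc midpoint on the wheel.
Short-arc midpoint of 94° and 154°: 124°.
Base is 180° from the complement: 124 − 180 = -56 → -56 + 360 = 304°

304°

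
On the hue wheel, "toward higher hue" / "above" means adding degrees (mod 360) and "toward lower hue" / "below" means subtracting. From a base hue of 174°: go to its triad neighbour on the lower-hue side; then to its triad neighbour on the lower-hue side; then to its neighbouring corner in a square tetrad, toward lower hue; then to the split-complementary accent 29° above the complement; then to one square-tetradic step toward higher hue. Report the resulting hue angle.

174 − 120 = 54°   (triadic ↓)
54 − 120 = -66 → -66 + 360 = 294°   (triadic ↓)
294 − 90 = 204°   (square ↓)
204 + 209 = 413 → 413 − 360 = 53°   (split-comp 29° ↑)
53 + 90 = 143°   (square ↑)

143°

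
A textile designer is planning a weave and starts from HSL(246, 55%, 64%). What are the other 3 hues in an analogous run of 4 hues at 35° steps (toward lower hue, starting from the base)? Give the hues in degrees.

211°, 176°, and 141°

246 − 35 = 211°
246 − 70 = 176°
246 − 105 = 141°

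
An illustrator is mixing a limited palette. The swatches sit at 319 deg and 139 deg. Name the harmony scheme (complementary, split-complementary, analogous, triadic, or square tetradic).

Sort the hues: 139°, 319°.
Successive gaps around the wheel: 180°, 180°.
Two hues 180° apart are complementary.

complementary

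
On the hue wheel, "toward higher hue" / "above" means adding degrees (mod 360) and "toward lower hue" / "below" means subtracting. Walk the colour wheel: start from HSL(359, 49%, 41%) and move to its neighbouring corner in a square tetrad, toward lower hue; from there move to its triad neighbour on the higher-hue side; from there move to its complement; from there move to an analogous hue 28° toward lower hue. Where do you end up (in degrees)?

181°

−90° (square ↓): 359 − 90 = 269°
+120° (triadic ↑): 269 + 120 = 389 → 389 − 360 = 29°
+180° (complement): 29 + 180 = 209°
−28° (analog 28° ↓): 209 − 28 = 181°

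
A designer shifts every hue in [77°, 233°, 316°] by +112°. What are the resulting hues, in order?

189°, 345°, 68°

77 + 112 = 189°
233 + 112 = 345°
316 + 112 = 428 → 428 − 360 = 68°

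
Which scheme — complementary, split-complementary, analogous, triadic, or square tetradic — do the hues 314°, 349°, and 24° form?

Sort the hues: 24°, 314°, 349°.
Successive gaps around the wheel: 290°, 35°, 35°.
A run of hues at equal small steps (35°) with one large closing gap is an analogous group.

analogous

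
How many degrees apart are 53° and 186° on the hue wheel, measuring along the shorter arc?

133°

|53 − 186| = 133.
133 ≤ 180, so the shorter arc is 133°.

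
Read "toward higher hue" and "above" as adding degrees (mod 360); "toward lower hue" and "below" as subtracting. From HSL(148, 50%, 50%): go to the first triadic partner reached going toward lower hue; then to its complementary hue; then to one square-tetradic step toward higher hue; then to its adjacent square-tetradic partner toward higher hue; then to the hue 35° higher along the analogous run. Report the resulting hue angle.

triadic ↓ −120°: 148 − 120 = 28°
complement +180°: 28 + 180 = 208°
square ↑ +90°: 208 + 90 = 298°
square ↑ +90°: 298 + 90 = 388 → 388 − 360 = 28°
analog 35° ↑ +35°: 28 + 35 = 63°

63°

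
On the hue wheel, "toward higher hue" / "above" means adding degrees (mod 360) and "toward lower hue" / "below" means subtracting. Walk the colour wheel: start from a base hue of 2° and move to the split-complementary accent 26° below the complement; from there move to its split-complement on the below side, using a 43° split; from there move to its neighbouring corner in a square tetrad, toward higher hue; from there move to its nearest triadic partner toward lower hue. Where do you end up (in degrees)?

+154° (split-comp 26° ↓): 2 + 154 = 156°
+137° (split-comp 43° ↓): 156 + 137 = 293°
+90° (square ↑): 293 + 90 = 383 → 383 − 360 = 23°
−120° (triadic ↓): 23 − 120 = -97 → -97 + 360 = 263°

263°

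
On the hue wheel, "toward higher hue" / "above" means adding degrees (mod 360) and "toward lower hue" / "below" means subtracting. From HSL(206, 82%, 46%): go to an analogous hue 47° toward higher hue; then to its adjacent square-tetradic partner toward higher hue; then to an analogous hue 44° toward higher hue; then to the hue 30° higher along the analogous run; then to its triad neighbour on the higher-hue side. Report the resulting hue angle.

177°

206 + 47 = 253°   (analog 47° ↑)
253 + 90 = 343°   (square ↑)
343 + 44 = 387 → 387 − 360 = 27°   (analog 44° ↑)
27 + 30 = 57°   (analog 30° ↑)
57 + 120 = 177°   (triadic ↑)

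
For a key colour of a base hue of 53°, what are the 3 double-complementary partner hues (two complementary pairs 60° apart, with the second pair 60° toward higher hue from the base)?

113°, 233°, and 293°

53 + 60 = 113°
53 + 180 = 233°
53 + 240 = 293°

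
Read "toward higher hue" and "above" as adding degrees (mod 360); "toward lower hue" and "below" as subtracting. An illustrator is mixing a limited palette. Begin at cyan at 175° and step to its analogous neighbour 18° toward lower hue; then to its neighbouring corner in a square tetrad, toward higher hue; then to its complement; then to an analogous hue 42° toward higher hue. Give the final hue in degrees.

175 − 18 = 157°   (analog 18° ↓)
157 + 90 = 247°   (square ↑)
247 + 180 = 427 → 427 − 360 = 67°   (complement)
67 + 42 = 109°   (analog 42° ↑)

109°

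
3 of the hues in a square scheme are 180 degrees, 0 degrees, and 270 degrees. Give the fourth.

90°

A square tetradic scheme places four hues every 90°.
The full set through 0° is {0°, 90°, 180°, 270°}.
Given {0°, 180°, 270°}, the missing hue is 90°.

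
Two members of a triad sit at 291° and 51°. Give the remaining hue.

A triad spaces three hues 120° apart.
The full set is {51°, 171°, 291°}.

171°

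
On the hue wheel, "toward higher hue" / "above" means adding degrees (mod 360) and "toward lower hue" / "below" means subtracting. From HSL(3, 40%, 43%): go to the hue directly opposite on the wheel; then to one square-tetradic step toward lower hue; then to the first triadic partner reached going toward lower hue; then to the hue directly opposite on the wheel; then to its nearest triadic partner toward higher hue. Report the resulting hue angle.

273°

+180° (complement): 3 + 180 = 183°
−90° (square ↓): 183 − 90 = 93°
−120° (triadic ↓): 93 − 120 = -27 → -27 + 360 = 333°
+180° (complement): 333 + 180 = 513 → 513 − 360 = 153°
+120° (triadic ↑): 153 + 120 = 273°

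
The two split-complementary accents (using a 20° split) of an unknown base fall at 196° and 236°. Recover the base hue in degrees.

The accents sit 20° either side of the complement, so the complement is their short-arc midpoint on the wheel.
Short-arc midpoint of 196° and 236°: 216°.
Base is 180° from the complement: 216 − 180 = 36°

36°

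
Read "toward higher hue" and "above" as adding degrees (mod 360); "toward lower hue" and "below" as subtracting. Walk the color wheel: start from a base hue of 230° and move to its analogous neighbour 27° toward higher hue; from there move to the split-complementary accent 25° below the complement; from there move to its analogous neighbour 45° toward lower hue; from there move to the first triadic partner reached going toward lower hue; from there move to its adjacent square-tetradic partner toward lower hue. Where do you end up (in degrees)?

230 + 27 = 257°   (analog 27° ↑)
257 + 155 = 412 → 412 − 360 = 52°   (split-comp 25° ↓)
52 − 45 = 7°   (analog 45° ↓)
7 − 120 = -113 → -113 + 360 = 247°   (triadic ↓)
247 − 90 = 157°   (square ↓)

157°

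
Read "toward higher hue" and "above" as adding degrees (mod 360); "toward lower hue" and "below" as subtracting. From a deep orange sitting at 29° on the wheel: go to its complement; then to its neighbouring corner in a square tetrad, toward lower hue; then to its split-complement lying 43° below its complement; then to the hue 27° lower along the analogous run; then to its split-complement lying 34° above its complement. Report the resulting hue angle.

+180° (complement): 29 + 180 = 209°
−90° (square ↓): 209 − 90 = 119°
+137° (split-comp 43° ↓): 119 + 137 = 256°
−27° (analog 27° ↓): 256 − 27 = 229°
+214° (split-comp 34° ↑): 229 + 214 = 443 → 443 − 360 = 83°

83°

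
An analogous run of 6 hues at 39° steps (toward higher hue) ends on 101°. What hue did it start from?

5 steps of 39° (toward higher hue) give a net shift of +195°.
Start = end − shift: 101 − 195 = -94 → -94 + 360 = 266°

266°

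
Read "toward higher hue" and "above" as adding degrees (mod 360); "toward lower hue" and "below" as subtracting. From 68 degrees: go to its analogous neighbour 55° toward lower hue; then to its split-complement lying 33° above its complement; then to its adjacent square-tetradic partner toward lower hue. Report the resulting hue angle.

analog 55° ↓ −55°: 68 − 55 = 13°
split-comp 33° ↑ +213°: 13 + 213 = 226°
square ↓ −90°: 226 − 90 = 136°

136°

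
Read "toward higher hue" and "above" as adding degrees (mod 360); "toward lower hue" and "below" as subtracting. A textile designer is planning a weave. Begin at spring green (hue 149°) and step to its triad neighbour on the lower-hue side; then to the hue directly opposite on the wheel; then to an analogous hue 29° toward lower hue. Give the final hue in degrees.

180°

−120° (triadic ↓): 149 − 120 = 29°
+180° (complement): 29 + 180 = 209°
−29° (analog 29° ↓): 209 − 29 = 180°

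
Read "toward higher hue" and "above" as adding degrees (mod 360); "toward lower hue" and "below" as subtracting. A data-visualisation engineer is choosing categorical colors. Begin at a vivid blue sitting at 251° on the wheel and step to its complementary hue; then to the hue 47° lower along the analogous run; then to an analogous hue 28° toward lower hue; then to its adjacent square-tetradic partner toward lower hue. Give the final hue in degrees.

complement +180°: 251 + 180 = 431 → 431 − 360 = 71°
analog 47° ↓ −47°: 71 − 47 = 24°
analog 28° ↓ −28°: 24 − 28 = -4 → -4 + 360 = 356°
square ↓ −90°: 356 − 90 = 266°

266°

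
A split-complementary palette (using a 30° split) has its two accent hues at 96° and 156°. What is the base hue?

306°

The accents sit 30° either side of the complement, so the complement is their short-arc midpoint on the wheel.
Short-arc midpoint of 96° and 156°: 126°.
Base is 180° from the complement: 126 − 180 = -54 → -54 + 360 = 306°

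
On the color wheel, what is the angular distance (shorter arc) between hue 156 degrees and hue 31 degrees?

125°

|156 − 31| = 125.
125 ≤ 180, so the shorter arc is 125°.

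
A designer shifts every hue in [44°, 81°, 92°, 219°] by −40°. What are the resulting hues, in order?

44 − 40 = 4°
81 − 40 = 41°
92 − 40 = 52°
219 − 40 = 179°

4°, 41°, 52°, 179°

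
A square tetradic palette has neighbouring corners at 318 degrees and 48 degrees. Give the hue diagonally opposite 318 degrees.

138°

A square tetradic scheme places four hues 90° apart; opposite corners are 180° apart.
318 + 180 = 498 → 498 − 360 = 138°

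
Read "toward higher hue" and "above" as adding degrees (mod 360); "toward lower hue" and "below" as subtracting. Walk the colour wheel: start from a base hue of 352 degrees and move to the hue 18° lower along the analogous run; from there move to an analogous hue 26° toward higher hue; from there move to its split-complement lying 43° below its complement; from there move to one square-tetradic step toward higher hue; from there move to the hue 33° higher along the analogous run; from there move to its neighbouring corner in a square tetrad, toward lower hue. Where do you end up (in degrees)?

170°

352 − 18 = 334°   (analog 18° ↓)
334 + 26 = 360 → 360 − 360 = 0°   (analog 26° ↑)
0 + 137 = 137°   (split-comp 43° ↓)
137 + 90 = 227°   (square ↑)
227 + 33 = 260°   (analog 33° ↑)
260 − 90 = 170°   (square ↓)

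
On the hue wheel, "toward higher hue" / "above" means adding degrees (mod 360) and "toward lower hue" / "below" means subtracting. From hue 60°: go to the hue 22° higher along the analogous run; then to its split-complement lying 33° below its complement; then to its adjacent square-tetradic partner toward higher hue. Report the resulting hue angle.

analog 22° ↑ +22°: 60 + 22 = 82°
split-comp 33° ↓ +147°: 82 + 147 = 229°
square ↑ +90°: 229 + 90 = 319°

319°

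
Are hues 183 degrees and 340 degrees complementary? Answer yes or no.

Angular distance: |183 − 340| = 157 = 157°.
Complementary requires 180°.

no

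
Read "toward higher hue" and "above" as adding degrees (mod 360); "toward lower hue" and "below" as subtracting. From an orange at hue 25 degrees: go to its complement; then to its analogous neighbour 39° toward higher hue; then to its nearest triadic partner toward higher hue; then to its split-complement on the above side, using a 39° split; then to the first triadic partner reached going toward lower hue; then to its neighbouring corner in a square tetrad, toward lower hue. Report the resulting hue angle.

13°

25 + 180 = 205°   (complement)
205 + 39 = 244°   (analog 39° ↑)
244 + 120 = 364 → 364 − 360 = 4°   (triadic ↑)
4 + 219 = 223°   (split-comp 39° ↑)
223 − 120 = 103°   (triadic ↓)
103 − 90 = 13°   (square ↓)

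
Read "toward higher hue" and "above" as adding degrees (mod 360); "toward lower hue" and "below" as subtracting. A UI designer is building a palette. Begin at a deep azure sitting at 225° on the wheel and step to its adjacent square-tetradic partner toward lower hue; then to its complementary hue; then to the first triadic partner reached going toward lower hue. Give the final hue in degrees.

−90° (square ↓): 225 − 90 = 135°
+180° (complement): 135 + 180 = 315°
−120° (triadic ↓): 315 − 120 = 195°

195°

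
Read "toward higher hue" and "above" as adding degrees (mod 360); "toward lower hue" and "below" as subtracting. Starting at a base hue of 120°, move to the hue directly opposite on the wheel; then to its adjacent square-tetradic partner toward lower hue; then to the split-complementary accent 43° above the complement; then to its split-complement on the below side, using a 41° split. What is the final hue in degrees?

212°

+180° (complement): 120 + 180 = 300°
−90° (square ↓): 300 − 90 = 210°
+223° (split-comp 43° ↑): 210 + 223 = 433 → 433 − 360 = 73°
+139° (split-comp 41° ↓): 73 + 139 = 212°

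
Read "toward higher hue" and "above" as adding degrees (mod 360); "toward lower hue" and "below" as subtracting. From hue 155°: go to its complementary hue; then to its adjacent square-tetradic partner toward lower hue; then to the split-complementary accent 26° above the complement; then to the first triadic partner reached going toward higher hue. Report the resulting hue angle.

complement +180°: 155 + 180 = 335°
square ↓ −90°: 335 − 90 = 245°
split-comp 26° ↑ +206°: 245 + 206 = 451 → 451 − 360 = 91°
triadic ↑ +120°: 91 + 120 = 211°

211°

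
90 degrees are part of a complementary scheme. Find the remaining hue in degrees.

270°

The complement sits 180° across the wheel.
The full set through 90° is {90°, 270°}.
Given {90°}, the missing hue is 270°.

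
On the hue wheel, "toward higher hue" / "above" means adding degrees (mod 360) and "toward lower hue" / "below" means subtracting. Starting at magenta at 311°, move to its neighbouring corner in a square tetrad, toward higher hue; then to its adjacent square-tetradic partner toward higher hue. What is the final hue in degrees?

131°

square ↑ +90°: 311 + 90 = 401 → 401 − 360 = 41°
square ↑ +90°: 41 + 90 = 131°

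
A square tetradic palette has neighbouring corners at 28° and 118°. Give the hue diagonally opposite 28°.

208°

A square tetradic scheme places four hues 90° apart; opposite corners are 180° apart.
28 + 180 = 208°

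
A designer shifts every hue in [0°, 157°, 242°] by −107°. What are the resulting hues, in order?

0 − 107 = -107 → -107 + 360 = 253°
157 − 107 = 50°
242 − 107 = 135°

253°, 50°, 135°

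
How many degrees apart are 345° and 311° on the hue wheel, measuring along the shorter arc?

34°

|345 − 311| = 34.
34 ≤ 180, so the shorter arc is 34°.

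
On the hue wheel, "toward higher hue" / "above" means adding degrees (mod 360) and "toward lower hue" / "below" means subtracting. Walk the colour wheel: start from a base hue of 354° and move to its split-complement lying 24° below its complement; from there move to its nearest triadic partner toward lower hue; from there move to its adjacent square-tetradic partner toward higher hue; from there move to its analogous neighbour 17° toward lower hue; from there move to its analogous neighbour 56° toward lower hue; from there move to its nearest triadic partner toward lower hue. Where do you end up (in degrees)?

split-comp 24° ↓ +156°: 354 + 156 = 510 → 510 − 360 = 150°
triadic ↓ −120°: 150 − 120 = 30°
square ↑ +90°: 30 + 90 = 120°
analog 17° ↓ −17°: 120 − 17 = 103°
analog 56° ↓ −56°: 103 − 56 = 47°
triadic ↓ −120°: 47 − 120 = -73 → -73 + 360 = 287°

287°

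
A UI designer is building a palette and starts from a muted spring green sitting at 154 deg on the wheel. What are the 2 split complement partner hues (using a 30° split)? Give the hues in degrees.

Split-complementary hues sit 30° either side of the complement.
Complement of 154 deg: 154 + 180 = 334°
334 − 30 = 304°
334 + 30 = 364 → 364 − 360 = 4°

304° and 4°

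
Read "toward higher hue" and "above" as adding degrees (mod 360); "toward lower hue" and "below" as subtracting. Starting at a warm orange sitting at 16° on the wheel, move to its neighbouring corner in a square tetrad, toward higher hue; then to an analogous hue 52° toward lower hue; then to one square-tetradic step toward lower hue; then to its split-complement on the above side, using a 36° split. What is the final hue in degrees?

180°

+90° (square ↑): 16 + 90 = 106°
−52° (analog 52° ↓): 106 − 52 = 54°
−90° (square ↓): 54 − 90 = -36 → -36 + 360 = 324°
+216° (split-comp 36° ↑): 324 + 216 = 540 → 540 − 360 = 180°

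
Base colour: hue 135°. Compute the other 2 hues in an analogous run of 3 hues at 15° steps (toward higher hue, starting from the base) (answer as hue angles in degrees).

Analogous hues sit every 15° along the wheel.
135 + 15 = 150°
135 + 30 = 165°

150° and 165°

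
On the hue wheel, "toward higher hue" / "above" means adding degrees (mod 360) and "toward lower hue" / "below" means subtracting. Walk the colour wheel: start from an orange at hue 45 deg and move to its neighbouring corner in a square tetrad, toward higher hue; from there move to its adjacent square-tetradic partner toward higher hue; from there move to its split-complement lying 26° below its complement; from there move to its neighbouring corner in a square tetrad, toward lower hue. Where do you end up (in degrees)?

289°

+90° (square ↑): 45 + 90 = 135°
+90° (square ↑): 135 + 90 = 225°
+154° (split-comp 26° ↓): 225 + 154 = 379 → 379 − 360 = 19°
−90° (square ↓): 19 − 90 = -71 → -71 + 360 = 289°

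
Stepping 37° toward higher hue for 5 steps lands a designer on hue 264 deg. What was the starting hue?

79°

5 steps of 37° (toward higher hue) give a net shift of +185°.
Start = end − shift: 264 − 185 = 79°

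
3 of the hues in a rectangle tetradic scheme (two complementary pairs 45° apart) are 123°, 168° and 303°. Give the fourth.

A rectangular tetradic uses two complementary pairs 45° apart: offsets 0°, 45°, 180°, 225°.
Among {123°, 168°, 303°}, 303° and 123° are a 180° pair.
The remaining hue 168° needs its own complement: 168 + 180 = 348°

348°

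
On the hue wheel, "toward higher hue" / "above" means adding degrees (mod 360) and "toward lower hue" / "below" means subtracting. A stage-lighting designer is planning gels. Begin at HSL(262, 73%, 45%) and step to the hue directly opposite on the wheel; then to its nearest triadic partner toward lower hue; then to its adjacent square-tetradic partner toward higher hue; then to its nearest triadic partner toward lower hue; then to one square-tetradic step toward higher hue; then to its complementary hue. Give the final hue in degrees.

202°

complement +180°: 262 + 180 = 442 → 442 − 360 = 82°
triadic ↓ −120°: 82 − 120 = -38 → -38 + 360 = 322°
square ↑ +90°: 322 + 90 = 412 → 412 − 360 = 52°
triadic ↓ −120°: 52 − 120 = -68 → -68 + 360 = 292°
square ↑ +90°: 292 + 90 = 382 → 382 − 360 = 22°
complement +180°: 22 + 180 = 202°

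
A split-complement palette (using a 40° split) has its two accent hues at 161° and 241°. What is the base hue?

21°

The accents sit 40° either side of the complement, so the complement is their short-arc midpoint on the wheel.
Short-arc midpoint of 161° and 241°: 201°.
Base is 180° from the complement: 201 − 180 = 21°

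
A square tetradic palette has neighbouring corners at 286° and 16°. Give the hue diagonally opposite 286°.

A square tetradic scheme places four hues 90° apart; opposite corners are 180° apart.
286 + 180 = 466 → 466 − 360 = 106°

106°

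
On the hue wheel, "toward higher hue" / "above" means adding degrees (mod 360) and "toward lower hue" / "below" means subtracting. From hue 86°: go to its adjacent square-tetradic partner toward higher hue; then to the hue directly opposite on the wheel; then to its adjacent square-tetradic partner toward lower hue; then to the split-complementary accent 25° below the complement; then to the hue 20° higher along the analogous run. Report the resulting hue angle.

81°

+90° (square ↑): 86 + 90 = 176°
+180° (complement): 176 + 180 = 356°
−90° (square ↓): 356 − 90 = 266°
+155° (split-comp 25° ↓): 266 + 155 = 421 → 421 − 360 = 61°
+20° (analog 20° ↑): 61 + 20 = 81°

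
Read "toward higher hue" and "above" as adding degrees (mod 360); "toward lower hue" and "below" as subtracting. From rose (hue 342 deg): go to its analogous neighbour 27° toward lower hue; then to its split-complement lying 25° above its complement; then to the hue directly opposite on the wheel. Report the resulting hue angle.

340°

analog 27° ↓ −27°: 342 − 27 = 315°
split-comp 25° ↑ +205°: 315 + 205 = 520 → 520 − 360 = 160°
complement +180°: 160 + 180 = 340°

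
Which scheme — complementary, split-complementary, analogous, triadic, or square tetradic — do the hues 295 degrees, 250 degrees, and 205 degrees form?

analogous

Sort the hues: 205°, 250°, 295°.
Successive gaps around the wheel: 45°, 45°, 270°.
A run of hues at equal small steps (45°) with one large closing gap is an analogous group.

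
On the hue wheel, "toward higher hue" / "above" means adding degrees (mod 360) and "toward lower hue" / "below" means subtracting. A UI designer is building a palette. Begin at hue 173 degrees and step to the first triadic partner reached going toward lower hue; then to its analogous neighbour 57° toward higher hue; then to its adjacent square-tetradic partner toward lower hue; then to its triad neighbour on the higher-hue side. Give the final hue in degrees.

−120° (triadic ↓): 173 − 120 = 53°
+57° (analog 57° ↑): 53 + 57 = 110°
−90° (square ↓): 110 − 90 = 20°
+120° (triadic ↑): 20 + 120 = 140°

140°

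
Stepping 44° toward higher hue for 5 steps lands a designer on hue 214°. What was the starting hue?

5 steps of 44° (toward higher hue) give a net shift of +220°.
Start = end − shift: 214 − 220 = -6 → -6 + 360 = 354°

354°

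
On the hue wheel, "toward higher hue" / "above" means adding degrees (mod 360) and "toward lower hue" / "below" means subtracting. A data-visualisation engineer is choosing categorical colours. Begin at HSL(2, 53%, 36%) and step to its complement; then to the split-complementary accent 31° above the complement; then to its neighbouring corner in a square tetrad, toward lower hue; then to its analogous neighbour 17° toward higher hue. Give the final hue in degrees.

320°

+180° (complement): 2 + 180 = 182°
+211° (split-comp 31° ↑): 182 + 211 = 393 → 393 − 360 = 33°
−90° (square ↓): 33 − 90 = -57 → -57 + 360 = 303°
+17° (analog 17° ↑): 303 + 17 = 320°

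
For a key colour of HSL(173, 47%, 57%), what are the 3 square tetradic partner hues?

263°, 353° and 83°

A square tetradic scheme places four hues every 90°.
173 + 90 = 263°
173 + 180 = 353°
173 + 270 = 443 → 443 − 360 = 83°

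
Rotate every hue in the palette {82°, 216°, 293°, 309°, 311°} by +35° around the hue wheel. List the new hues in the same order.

117°, 251°, 328°, 344°, 346°

82 + 35 = 117°
216 + 35 = 251°
293 + 35 = 328°
309 + 35 = 344°
311 + 35 = 346°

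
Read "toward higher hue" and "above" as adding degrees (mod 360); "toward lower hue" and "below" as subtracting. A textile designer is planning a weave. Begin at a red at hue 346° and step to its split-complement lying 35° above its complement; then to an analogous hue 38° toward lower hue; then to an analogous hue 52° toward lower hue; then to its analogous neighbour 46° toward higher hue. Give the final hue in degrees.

+215° (split-comp 35° ↑): 346 + 215 = 561 → 561 − 360 = 201°
−38° (analog 38° ↓): 201 − 38 = 163°
−52° (analog 52° ↓): 163 − 52 = 111°
+46° (analog 46° ↑): 111 + 46 = 157°

157°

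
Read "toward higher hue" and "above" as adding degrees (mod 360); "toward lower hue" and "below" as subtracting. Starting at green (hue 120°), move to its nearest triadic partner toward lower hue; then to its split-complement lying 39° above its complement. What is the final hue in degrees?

219°

−120° (triadic ↓): 120 − 120 = 0°
+219° (split-comp 39° ↑): 0 + 219 = 219°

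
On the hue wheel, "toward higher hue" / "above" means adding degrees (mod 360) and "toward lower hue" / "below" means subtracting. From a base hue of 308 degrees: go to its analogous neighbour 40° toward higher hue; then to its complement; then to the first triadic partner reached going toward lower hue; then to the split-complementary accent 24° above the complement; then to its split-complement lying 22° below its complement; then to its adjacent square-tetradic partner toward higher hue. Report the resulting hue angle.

140°

308 + 40 = 348°   (analog 40° ↑)
348 + 180 = 528 → 528 − 360 = 168°   (complement)
168 − 120 = 48°   (triadic ↓)
48 + 204 = 252°   (split-comp 24° ↑)
252 + 158 = 410 → 410 − 360 = 50°   (split-comp 22° ↓)
50 + 90 = 140°   (square ↑)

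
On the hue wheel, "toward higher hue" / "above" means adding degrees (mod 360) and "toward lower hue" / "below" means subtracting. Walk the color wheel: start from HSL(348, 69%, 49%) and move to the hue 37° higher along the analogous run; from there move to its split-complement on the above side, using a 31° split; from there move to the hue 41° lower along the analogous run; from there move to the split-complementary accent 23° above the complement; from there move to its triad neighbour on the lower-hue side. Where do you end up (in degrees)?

348 + 37 = 385 → 385 − 360 = 25°   (analog 37° ↑)
25 + 211 = 236°   (split-comp 31° ↑)
236 − 41 = 195°   (analog 41° ↓)
195 + 203 = 398 → 398 − 360 = 38°   (split-comp 23° ↑)
38 − 120 = -82 → -82 + 360 = 278°   (triadic ↓)

278°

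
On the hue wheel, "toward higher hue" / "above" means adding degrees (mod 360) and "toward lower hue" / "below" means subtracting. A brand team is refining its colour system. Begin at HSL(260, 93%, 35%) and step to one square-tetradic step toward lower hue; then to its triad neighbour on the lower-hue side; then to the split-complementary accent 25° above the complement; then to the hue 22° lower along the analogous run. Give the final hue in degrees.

233°

square ↓ −90°: 260 − 90 = 170°
triadic ↓ −120°: 170 − 120 = 50°
split-comp 25° ↑ +205°: 50 + 205 = 255°
analog 22° ↓ −22°: 255 − 22 = 233°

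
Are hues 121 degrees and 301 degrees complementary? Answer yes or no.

Angular distance: |121 − 301| = 180 = 180°.
Complementary requires 180°.

yes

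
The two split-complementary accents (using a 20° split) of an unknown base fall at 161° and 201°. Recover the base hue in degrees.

1°

The accents sit 20° either side of the complement, so the complement is their short-arc midpoint on the wheel.
Short-arc midpoint of 161° and 201°: 181°.
Base is 180° from the complement: 181 − 180 = 1°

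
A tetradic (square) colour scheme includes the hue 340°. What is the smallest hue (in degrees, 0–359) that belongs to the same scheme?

A square tetradic scheme places four hues every 90°.
The full set through 340° is {70°, 160°, 250°, 340°}.

70°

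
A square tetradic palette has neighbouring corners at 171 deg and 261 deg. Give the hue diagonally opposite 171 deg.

A square tetradic scheme places four hues 90° apart; opposite corners are 180° apart.
171 + 180 = 351°

351°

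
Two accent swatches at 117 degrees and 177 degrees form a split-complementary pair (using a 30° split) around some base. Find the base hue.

The accents sit 30° either side of the complement, so the complement is their short-arc midpoint on the wheel.
Short-arc midpoint of 117° and 177°: 147°.
Base is 180° from the complement: 147 − 180 = -33 → -33 + 360 = 327°

327°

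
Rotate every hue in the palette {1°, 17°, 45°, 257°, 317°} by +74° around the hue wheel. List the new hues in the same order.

75°, 91°, 119°, 331°, 31°

1 + 74 = 75°
17 + 74 = 91°
45 + 74 = 119°
257 + 74 = 331°
317 + 74 = 391 → 391 − 360 = 31°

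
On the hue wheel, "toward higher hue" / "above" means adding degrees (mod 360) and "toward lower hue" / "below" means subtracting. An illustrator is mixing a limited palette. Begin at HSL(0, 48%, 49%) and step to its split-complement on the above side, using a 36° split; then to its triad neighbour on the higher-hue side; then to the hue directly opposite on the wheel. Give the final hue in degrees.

156°

split-comp 36° ↑ +216°: 0 + 216 = 216°
triadic ↑ +120°: 216 + 120 = 336°
complement +180°: 336 + 180 = 516 → 516 − 360 = 156°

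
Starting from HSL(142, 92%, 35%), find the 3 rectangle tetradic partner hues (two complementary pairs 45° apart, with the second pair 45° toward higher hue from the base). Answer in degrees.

187°, 322°, and 7°

A rectangular tetradic uses two complementary pairs 45° apart: offsets 0°, 45°, 180°, 225°.
142 + 45 = 187°
142 + 180 = 322°
142 + 225 = 367 → 367 − 360 = 7°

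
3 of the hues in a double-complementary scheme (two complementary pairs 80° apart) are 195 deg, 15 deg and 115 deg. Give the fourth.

A rectangular tetradic uses two complementary pairs 80° apart: offsets 0°, 80°, 180°, 260°.
Among {15°, 115°, 195°}, 195° and 15° are a 180° pair.
The remaining hue 115° needs its own complement: 115 + 180 = 295°

295°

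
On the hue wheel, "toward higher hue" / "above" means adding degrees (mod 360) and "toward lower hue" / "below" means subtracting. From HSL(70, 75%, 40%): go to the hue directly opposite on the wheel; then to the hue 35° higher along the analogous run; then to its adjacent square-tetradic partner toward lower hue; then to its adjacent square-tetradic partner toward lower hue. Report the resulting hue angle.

70 + 180 = 250°   (complement)
250 + 35 = 285°   (analog 35° ↑)
285 − 90 = 195°   (square ↓)
195 − 90 = 105°   (square ↓)

105°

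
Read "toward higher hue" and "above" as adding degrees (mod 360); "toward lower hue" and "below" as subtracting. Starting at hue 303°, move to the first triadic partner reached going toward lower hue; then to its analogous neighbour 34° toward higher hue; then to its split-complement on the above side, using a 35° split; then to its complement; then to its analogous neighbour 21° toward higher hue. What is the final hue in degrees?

273°

303 − 120 = 183°   (triadic ↓)
183 + 34 = 217°   (analog 34° ↑)
217 + 215 = 432 → 432 − 360 = 72°   (split-comp 35° ↑)
72 + 180 = 252°   (complement)
252 + 21 = 273°   (analog 21° ↑)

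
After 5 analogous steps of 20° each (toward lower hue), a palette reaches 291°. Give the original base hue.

31°

5 steps of 20° (toward lower hue) give a net shift of −100°.
Start = end − shift: 291 + 100 = 391 → 391 − 360 = 31°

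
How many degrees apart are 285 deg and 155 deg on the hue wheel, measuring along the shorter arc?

|285 − 155| = 130.
130 ≤ 180, so the shorter arc is 130°.

130°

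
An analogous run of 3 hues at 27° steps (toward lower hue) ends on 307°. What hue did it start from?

1°

2 steps of 27° (toward lower hue) give a net shift of −54°.
Start = end − shift: 307 + 54 = 361 → 361 − 360 = 1°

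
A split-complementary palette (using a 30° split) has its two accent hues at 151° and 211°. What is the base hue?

1°

The accents sit 30° either side of the complement, so the complement is their short-arc midpoint on the wheel.
Short-arc midpoint of 151° and 211°: 181°.
Base is 180° from the complement: 181 − 180 = 1°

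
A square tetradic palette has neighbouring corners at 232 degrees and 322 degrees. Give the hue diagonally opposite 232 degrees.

52°

A square tetradic scheme places four hues 90° apart; opposite corners are 180° apart.
232 + 180 = 412 → 412 − 360 = 52°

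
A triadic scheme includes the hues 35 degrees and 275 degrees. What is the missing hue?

A triad places three hues 120° apart.
The full set through 35° is {35°, 155°, 275°}.
Given {35°, 275°}, the missing hue is 155°.

155°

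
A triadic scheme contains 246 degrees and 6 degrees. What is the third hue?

126°

A triad spaces three hues 120° apart.
The full set is {6°, 126°, 246°}.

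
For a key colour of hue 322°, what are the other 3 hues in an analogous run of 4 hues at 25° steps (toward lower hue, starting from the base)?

Analogous hues sit every 25° along the wheel.
322 − 25 = 297°
322 − 50 = 272°
322 − 75 = 247°

297°, 272° and 247°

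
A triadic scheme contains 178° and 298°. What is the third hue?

58°

A triad spaces three hues 120° apart.
The full set is {58°, 178°, 298°}.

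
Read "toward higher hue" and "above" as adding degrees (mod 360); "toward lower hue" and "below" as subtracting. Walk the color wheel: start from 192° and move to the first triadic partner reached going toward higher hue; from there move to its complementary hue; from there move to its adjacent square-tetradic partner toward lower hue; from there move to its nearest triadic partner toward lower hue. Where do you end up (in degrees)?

282°

192 + 120 = 312°   (triadic ↑)
312 + 180 = 492 → 492 − 360 = 132°   (complement)
132 − 90 = 42°   (square ↓)
42 − 120 = -78 → -78 + 360 = 282°   (triadic ↓)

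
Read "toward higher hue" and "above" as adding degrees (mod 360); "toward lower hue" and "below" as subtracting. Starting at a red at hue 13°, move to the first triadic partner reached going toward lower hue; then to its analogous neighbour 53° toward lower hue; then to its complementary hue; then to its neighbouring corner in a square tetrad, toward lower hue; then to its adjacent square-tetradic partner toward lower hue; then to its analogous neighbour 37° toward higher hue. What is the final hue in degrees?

237°

triadic ↓ −120°: 13 − 120 = -107 → -107 + 360 = 253°
analog 53° ↓ −53°: 253 − 53 = 200°
complement +180°: 200 + 180 = 380 → 380 − 360 = 20°
square ↓ −90°: 20 − 90 = -70 → -70 + 360 = 290°
square ↓ −90°: 290 − 90 = 200°
analog 37° ↑ +37°: 200 + 37 = 237°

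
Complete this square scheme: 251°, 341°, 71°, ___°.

A square tetradic scheme places four hues every 90°.
The full set through 71° is {71°, 161°, 251°, 341°}.
Given {71°, 251°, 341°}, the missing hue is 161°.

161°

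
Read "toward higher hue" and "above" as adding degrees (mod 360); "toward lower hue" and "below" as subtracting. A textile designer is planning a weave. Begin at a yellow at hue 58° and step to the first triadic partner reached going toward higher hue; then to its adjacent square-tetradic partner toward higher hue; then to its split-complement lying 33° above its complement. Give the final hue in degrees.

121°

58 + 120 = 178°   (triadic ↑)
178 + 90 = 268°   (square ↑)
268 + 213 = 481 → 481 − 360 = 121°   (split-comp 33° ↑)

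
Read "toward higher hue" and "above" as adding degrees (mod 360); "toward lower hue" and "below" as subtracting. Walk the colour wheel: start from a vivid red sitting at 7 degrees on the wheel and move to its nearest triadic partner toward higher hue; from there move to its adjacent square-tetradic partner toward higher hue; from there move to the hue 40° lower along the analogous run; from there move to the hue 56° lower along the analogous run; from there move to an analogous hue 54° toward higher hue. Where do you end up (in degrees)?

7 + 120 = 127°   (triadic ↑)
127 + 90 = 217°   (square ↑)
217 − 40 = 177°   (analog 40° ↓)
177 − 56 = 121°   (analog 56° ↓)
121 + 54 = 175°   (analog 54° ↑)

175°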